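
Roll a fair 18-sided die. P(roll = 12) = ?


Favorable outcomes (roll = 12): 1
Total outcomes = 18
P = 1/18 = 0.0556

P = 0.0556


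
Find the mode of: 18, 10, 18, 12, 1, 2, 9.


Frequencies: 1:1, 2:1, 9:1, 10:1, 12:1, 18:2
Max frequency = 2
Mode = 18

Mode = 18


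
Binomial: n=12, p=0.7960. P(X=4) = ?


C(12,4) = 495
p^4 = 0.401469
(1-p)^8 = 2.999448e-06
P = 495 * 0.401469 * 2.999448e-06 = 0.0006

P(X=4) = 0.0006


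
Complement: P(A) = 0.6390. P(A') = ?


P(not A) = 1 - 0.6390 = 0.3610

P(not A) = 0.3610


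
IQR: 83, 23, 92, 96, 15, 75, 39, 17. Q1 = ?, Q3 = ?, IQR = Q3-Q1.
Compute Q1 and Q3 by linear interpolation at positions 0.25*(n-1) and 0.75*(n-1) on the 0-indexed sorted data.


Sorted: 15, 17, 23, 39, 75, 83, 92, 96
Q1 (25th %ile) = 21.5000
Q3 (75th %ile) = 85.2500
IQR = 85.2500 - 21.5000 = 63.7500

IQR = 63.7500


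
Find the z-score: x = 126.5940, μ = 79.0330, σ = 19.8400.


z = (126.5940 - 79.0330)/19.8400
= 47.5610/19.8400
= 2.3972

z = 2.3972


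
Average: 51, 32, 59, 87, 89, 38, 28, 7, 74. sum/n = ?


Sum = 51 + 32 + 59 + 87 + 89 + 38 + 28 + 7 + 74 = 465
n = 9
Mean = 465/9 = 51.6667

Mean = 51.6667


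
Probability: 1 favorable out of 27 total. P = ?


P = 1/27 = 0.0370

P = 0.0370


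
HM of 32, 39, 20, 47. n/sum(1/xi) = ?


Sum of reciprocals = 1/32 + 1/39 + 1/20 + 1/47 = 0.128168
HM = 4/0.128168 = 31.2091

HM = 31.2091


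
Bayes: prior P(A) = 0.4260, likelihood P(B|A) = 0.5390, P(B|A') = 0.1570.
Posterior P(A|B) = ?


P(B) = P(B|A)*P(A) + P(B|A')*P(A')
= 0.5390*0.4260 + 0.1570*0.5740
= 0.229614 + 0.090118 = 0.319732
P(A|B) = 0.229614/0.319732 = 0.7181

P(A|B) = 0.7181


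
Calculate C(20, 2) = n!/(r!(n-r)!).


C(20,2) = 20!/(2! × 18!)
= 2432902008176640000/(2 × 6402373705728000)
= 190

C(20,2) = 190


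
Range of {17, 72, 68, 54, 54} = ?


Max = 72, Min = 17
Range = 72 - 17 = 55

Range = 55


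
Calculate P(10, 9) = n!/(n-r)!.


P(10,9) = 10!/1!
= 3628800/1
= 3628800

P(10,9) = 3628800


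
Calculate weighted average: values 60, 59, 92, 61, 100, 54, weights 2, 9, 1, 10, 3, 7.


Numerator = 60*2 + 59*9 + 92*1 + 61*10 + 100*3 + 54*7 = 2031
Denominator = 2 + 9 + 1 + 10 + 3 + 7 = 32
WM = 2031/32 = 63.4688

WM = 63.4688


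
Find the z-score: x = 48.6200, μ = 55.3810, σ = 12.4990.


z = (48.6200 - 55.3810)/12.4990
= -6.7610/12.4990
= -0.5409

z = -0.5409


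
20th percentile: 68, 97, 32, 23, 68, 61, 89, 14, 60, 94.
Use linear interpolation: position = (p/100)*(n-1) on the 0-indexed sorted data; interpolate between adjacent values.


Sorted: 14, 23, 32, 60, 61, 68, 68, 89, 94, 97
n = 10
Index = 20/100 * 9 = 1.8000
Lower = data[1] = 23, Upper = data[2] = 32
P20 = 23 + 0.8000*(9) = 30.2000

P20 = 30.2000


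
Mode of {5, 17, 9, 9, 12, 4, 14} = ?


Frequencies: 4:1, 5:1, 9:2, 12:1, 14:1, 17:1
Max frequency = 2
Mode = 9

Mode = 9


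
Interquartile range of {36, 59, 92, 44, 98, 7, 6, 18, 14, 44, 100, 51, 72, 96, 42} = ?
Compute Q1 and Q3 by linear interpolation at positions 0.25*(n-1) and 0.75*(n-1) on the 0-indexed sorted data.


Sorted: 6, 7, 14, 18, 36, 42, 44, 44, 51, 59, 72, 92, 96, 98, 100
Q1 (25th %ile) = 27.0000
Q3 (75th %ile) = 82.0000
IQR = 82.0000 - 27.0000 = 55.0000

IQR = 55.0000


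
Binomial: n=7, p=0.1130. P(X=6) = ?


C(7,6) = 7
p^6 = 2.081952e-06
(1-p)^1 = 0.887000
P = 7 * 2.081952e-06 * 0.887000 = 1.2927e-05

P(X=6) = 1.2927e-05


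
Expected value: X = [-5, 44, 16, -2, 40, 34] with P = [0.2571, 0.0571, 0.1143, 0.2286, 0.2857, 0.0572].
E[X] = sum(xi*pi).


E[X] = -5*0.2571 + 44*0.0571 + 16*0.1143 - 2*0.2286 + 40*0.2857 + 34*0.0572
= -1.2855 + 2.5124 + 1.8288 - 0.4572 + 11.4280 + 1.9448
= 15.9713

E[X] = 15.9713


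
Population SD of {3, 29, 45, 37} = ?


Mean = 28.5000
Variance = 248.7500
SD = sqrt(248.7500) = 15.7718

SD = 15.7718


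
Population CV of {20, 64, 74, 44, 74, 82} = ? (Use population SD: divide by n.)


Mean = 59.6667
SD = 21.3983
CV = (21.3983/59.6667)*100 = 35.8631%

CV = 35.8631%


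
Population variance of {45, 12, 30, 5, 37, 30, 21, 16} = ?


Mean = 24.5000
Squared deviations: 420.2500, 156.2500, 30.2500, 380.2500, 156.2500, 30.2500, 12.2500, 72.2500
Sum = 1258.0000
Variance = 1258.0000/8 = 157.2500

Variance = 157.2500


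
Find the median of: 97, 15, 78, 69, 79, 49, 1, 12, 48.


Sorted: 1, 12, 15, 48, 49, 69, 78, 79, 97
n = 9 (odd)
Middle value = 49

Median = 49


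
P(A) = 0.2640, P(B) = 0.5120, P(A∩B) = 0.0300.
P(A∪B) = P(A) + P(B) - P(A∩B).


P(A∪B) = 0.2640 + 0.5120 - 0.0300
= 0.7760 - 0.0300
= 0.7460

P(A∪B) = 0.7460


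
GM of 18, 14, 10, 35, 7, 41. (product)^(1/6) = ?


Product = 18 × 14 × 10 × 35 × 7 × 41 = 25313400
GM = 25313400^(1/6) = 17.1353

GM = 17.1353


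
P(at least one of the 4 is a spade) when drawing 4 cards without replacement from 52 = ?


P(at least one) = 1 - P(none)
P(none) = (39/52) × (38/51) × (37/50) × (36/49) = 0.303818
P(at least one) = 1 - 0.303818 = 0.6962

P = 0.6962


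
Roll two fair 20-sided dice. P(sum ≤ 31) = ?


Total outcomes = 20×20 = 400
Favorable (sum ≤ 31): 355
P = 355/400 = 0.8875

P = 0.8875


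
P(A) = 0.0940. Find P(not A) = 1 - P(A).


P(not A) = 1 - 0.0940 = 0.9060

P(not A) = 0.9060


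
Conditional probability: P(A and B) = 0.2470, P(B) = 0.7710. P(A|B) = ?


P(A|B) = 0.2470/0.7710 = 0.3204

P(A|B) = 0.3204


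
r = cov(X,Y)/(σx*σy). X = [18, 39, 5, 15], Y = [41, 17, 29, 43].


Mean X = 19.2500, Mean Y = 32.5000
SD X = 12.376894, SD Y = 10.428327
Cov = -77.875000
r = -77.875000/(12.376894*10.428327) = -0.6034

r = -0.6034


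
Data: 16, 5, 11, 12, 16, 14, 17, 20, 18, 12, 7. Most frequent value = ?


Frequencies: 5:1, 7:1, 11:1, 12:2, 14:1, 16:2, 17:1, 18:1, 20:1
Max frequency = 2
Mode = 12, 16

Mode = 12, 16


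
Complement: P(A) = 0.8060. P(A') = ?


P(not A) = 1 - 0.8060 = 0.1940

P(not A) = 0.1940


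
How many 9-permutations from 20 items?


P(20,9) = 20!/11!
= 2432902008176640000/39916800
= 60949324800

P(20,9) = 60949324800


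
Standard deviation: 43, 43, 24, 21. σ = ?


Mean = 32.7500
Variance = 106.1875
SD = sqrt(106.1875) = 10.3047

SD = 10.3047


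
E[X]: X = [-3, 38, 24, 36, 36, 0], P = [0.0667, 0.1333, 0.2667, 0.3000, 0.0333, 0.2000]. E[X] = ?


E[X] = -3*0.0667 + 38*0.1333 + 24*0.2667 + 36*0.3000 + 36*0.0333 + 0*0.2000
= -0.2001 + 5.0654 + 6.4008 + 10.8000 + 1.1988 + 0
= 23.2649

E[X] = 23.2649


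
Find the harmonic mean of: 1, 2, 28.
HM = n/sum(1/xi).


Sum of reciprocals = 1/1 + 1/2 + 1/28 = 1.535714
HM = 3/1.535714 = 1.9535

HM = 1.9535


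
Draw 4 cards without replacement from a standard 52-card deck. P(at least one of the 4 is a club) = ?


P(at least one) = 1 - P(none)
P(none) = (39/52) × (38/51) × (37/50) × (36/49) = 0.303818
P(at least one) = 1 - 0.303818 = 0.6962

P = 0.6962


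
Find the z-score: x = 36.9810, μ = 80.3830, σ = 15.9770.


z = (36.9810 - 80.3830)/15.9770
= -43.4020/15.9770
= -2.7165

z = -2.7165


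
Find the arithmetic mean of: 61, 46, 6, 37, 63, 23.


Sum = 61 + 46 + 6 + 37 + 63 + 23 = 236
n = 6
Mean = 236/6 = 39.3333

Mean = 39.3333


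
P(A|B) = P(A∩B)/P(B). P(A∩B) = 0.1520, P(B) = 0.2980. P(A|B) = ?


P(A|B) = 0.1520/0.2980 = 0.5101

P(A|B) = 0.5101


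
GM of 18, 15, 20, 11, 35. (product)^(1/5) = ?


Product = 18 × 15 × 20 × 11 × 35 = 2079000
GM = 2079000^(1/5) = 18.3472

GM = 18.3472


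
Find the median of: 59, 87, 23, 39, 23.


Sorted: 23, 23, 39, 59, 87
n = 5 (odd)
Middle value = 39

Median = 39


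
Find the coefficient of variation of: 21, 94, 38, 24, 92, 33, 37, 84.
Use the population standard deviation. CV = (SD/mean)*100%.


Mean = 52.8750
SD = 29.3872
CV = (29.3872/52.8750)*100 = 55.5787%

CV = 55.5787%


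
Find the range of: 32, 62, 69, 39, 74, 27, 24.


Max = 74, Min = 24
Range = 74 - 24 = 50

Range = 50


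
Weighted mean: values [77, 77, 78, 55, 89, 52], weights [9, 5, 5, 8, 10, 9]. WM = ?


Numerator = 77*9 + 77*5 + 78*5 + 55*8 + 89*10 + 52*9 = 3266
Denominator = 9 + 5 + 5 + 8 + 10 + 9 = 46
WM = 3266/46 = 71.0000

WM = 71.0000


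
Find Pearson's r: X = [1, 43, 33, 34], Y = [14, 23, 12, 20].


Mean X = 27.7500, Mean Y = 17.2500
SD X = 15.927570, SD Y = 4.437060
Cov = 41.062500
r = 41.062500/(15.927570*4.437060) = 0.5810

r = 0.5810


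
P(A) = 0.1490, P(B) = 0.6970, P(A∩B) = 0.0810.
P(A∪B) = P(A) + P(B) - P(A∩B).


P(A∪B) = 0.1490 + 0.6970 - 0.0810
= 0.8460 - 0.0810
= 0.7650

P(A∪B) = 0.7650


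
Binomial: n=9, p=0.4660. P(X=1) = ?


C(9,1) = 9
p^1 = 0.466000
(1-p)^8 = 0.006612
P = 9 * 0.466000 * 0.006612 = 0.0277

P(X=1) = 0.0277


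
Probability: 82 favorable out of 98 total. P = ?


P = 82/98 = 0.8367

P = 0.8367


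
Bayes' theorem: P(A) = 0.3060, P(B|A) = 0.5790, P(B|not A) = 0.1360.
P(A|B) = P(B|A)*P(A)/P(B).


P(B) = P(B|A)*P(A) + P(B|A')*P(A')
= 0.5790*0.3060 + 0.1360*0.6940
= 0.177174 + 0.094384 = 0.271558
P(A|B) = 0.177174/0.271558 = 0.6524

P(A|B) = 0.6524


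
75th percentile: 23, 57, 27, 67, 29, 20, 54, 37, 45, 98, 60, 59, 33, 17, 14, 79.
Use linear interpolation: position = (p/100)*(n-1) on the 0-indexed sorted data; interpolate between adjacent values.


Sorted: 14, 17, 20, 23, 27, 29, 33, 37, 45, 54, 57, 59, 60, 67, 79, 98
n = 16
Index = 75/100 * 15 = 11.2500
Lower = data[11] = 59, Upper = data[12] = 60
P75 = 59 + 0.2500*(1) = 59.2500

P75 = 59.2500


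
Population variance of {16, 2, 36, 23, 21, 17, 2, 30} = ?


Mean = 18.3750
Squared deviations: 5.6406, 268.1406, 310.6406, 21.3906, 6.8906, 1.8906, 268.1406, 135.1406
Sum = 1017.8750
Variance = 1017.8750/8 = 127.2344

Variance = 127.2344


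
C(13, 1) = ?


C(13,1) = 13!/(1! × 12!)
= 6227020800/(1 × 479001600)
= 13

C(13,1) = 13


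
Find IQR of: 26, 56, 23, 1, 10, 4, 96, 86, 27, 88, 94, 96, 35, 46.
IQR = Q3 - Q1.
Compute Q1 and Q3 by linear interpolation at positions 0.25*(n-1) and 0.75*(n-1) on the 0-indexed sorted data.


Sorted: 1, 4, 10, 23, 26, 27, 35, 46, 56, 86, 88, 94, 96, 96
Q1 (25th %ile) = 23.7500
Q3 (75th %ile) = 87.5000
IQR = 87.5000 - 23.7500 = 63.7500

IQR = 63.7500


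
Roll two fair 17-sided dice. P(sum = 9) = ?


Total outcomes = 17×17 = 289
Favorable (sum = 9): 8
P = 8/289 = 0.0277

P = 0.0277


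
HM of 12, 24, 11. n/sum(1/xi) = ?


Sum of reciprocals = 1/12 + 1/24 + 1/11 = 0.215909
HM = 3/0.215909 = 13.8947

HM = 13.8947


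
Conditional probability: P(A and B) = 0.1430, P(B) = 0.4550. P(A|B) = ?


P(A|B) = 0.1430/0.4550 = 0.3143

P(A|B) = 0.3143


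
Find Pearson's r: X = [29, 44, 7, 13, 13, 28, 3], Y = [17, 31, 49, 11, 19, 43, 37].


Mean X = 19.5714, Mean Y = 29.5714
SD X = 13.499811, SD Y = 13.254187
Cov = -20.897959
r = -20.897959/(13.499811*13.254187) = -0.1168

r = -0.1168


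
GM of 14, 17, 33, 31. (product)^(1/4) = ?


Product = 14 × 17 × 33 × 31 = 243474
GM = 243474^(1/4) = 22.2133

GM = 22.2133


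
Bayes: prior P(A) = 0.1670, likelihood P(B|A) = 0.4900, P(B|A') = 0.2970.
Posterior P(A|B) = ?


P(B) = P(B|A)*P(A) + P(B|A')*P(A')
= 0.4900*0.1670 + 0.2970*0.8330
= 0.081830 + 0.247401 = 0.329231
P(A|B) = 0.081830/0.329231 = 0.2485

P(A|B) = 0.2485


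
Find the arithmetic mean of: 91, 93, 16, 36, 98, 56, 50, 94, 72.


Sum = 91 + 93 + 16 + 36 + 98 + 56 + 50 + 94 + 72 = 606
n = 9
Mean = 606/9 = 67.3333

Mean = 67.3333


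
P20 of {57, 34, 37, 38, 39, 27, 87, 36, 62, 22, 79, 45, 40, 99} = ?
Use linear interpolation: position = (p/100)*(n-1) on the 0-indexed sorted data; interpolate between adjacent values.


Sorted: 22, 27, 34, 36, 37, 38, 39, 40, 45, 57, 62, 79, 87, 99
n = 14
Index = 20/100 * 13 = 2.6000
Lower = data[2] = 34, Upper = data[3] = 36
P20 = 34 + 0.6000*(2) = 35.2000

P20 = 35.2000


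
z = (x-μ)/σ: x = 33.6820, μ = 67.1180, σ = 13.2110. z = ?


z = (33.6820 - 67.1180)/13.2110
= -33.4360/13.2110
= -2.5309

z = -2.5309


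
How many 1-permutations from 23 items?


P(23,1) = 23!/22!
= 25852016738884976640000/1124000727777607680000
= 23

P(23,1) = 23


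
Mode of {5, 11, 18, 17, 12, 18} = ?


Frequencies: 5:1, 11:1, 12:1, 17:1, 18:2
Max frequency = 2
Mode = 18

Mode = 18


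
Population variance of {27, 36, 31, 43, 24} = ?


Mean = 32.2000
Squared deviations: 27.0400, 14.4400, 1.4400, 116.6400, 67.2400
Sum = 226.8000
Variance = 226.8000/5 = 45.3600

Variance = 45.3600


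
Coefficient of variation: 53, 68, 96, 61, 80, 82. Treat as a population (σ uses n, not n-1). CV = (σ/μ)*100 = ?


Mean = 73.3333
SD = 14.3023
CV = (14.3023/73.3333)*100 = 19.5031%

CV = 19.5031%


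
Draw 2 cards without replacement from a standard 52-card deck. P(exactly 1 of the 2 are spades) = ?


Hypergeometric: P(X=1) = C(13,1)·C(39,1) / C(52,2)
= 13 × 39 / 1326
= 507/1326 = 0.3824

P = 0.3824


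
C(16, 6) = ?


C(16,6) = 16!/(6! × 10!)
= 20922789888000/(720 × 3628800)
= 8008

C(16,6) = 8008


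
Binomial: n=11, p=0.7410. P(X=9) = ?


C(11,9) = 55
p^9 = 0.067354
(1-p)^2 = 0.067081
P = 55 * 0.067354 * 0.067081 = 0.2485

P(X=9) = 0.2485


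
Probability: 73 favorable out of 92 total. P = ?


P = 73/92 = 0.7935

P = 0.7935


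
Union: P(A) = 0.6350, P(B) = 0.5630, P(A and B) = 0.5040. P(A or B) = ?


P(A∪B) = 0.6350 + 0.5630 - 0.5040
= 1.1980 - 0.5040
= 0.6940

P(A∪B) = 0.6940


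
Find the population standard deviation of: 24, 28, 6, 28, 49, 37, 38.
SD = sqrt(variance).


Mean = 30.0000
Variance = 156.2857
SD = sqrt(156.2857) = 12.5014

SD = 12.5014


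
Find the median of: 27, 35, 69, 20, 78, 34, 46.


Sorted: 20, 27, 34, 35, 46, 69, 78
n = 7 (odd)
Middle value = 35

Median = 35


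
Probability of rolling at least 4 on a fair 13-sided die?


Favorable outcomes (roll ≥ 4): 10
Total outcomes = 13
P = 10/13 = 0.7692

P = 0.7692


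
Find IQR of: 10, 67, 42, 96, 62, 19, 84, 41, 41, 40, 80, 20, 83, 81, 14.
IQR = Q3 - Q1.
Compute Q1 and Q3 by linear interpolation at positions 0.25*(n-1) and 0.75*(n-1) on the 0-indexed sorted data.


Sorted: 10, 14, 19, 20, 40, 41, 41, 42, 62, 67, 80, 81, 83, 84, 96
Q1 (25th %ile) = 30.0000
Q3 (75th %ile) = 80.5000
IQR = 80.5000 - 30.0000 = 50.5000

IQR = 50.5000


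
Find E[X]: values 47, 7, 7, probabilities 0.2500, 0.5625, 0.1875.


E[X] = 47*0.2500 + 7*0.5625 + 7*0.1875
= 11.7500 + 3.9375 + 1.3125
= 17.0000

E[X] = 17.0000


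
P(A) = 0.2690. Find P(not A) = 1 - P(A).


P(not A) = 1 - 0.2690 = 0.7310

P(not A) = 0.7310


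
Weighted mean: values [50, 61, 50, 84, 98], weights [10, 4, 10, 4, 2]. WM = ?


Numerator = 50*10 + 61*4 + 50*10 + 84*4 + 98*2 = 1776
Denominator = 10 + 4 + 10 + 4 + 2 = 30
WM = 1776/30 = 59.2000

WM = 59.2000


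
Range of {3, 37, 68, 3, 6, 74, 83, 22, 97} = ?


Max = 97, Min = 3
Range = 97 - 3 = 94

Range = 94


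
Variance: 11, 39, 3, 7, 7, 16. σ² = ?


Mean = 13.8333
Squared deviations: 8.0278, 633.3611, 117.3611, 46.6944, 46.6944, 4.6944
Sum = 856.8333
Variance = 856.8333/6 = 142.8056

Variance = 142.8056


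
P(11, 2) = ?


P(11,2) = 11!/9!
= 39916800/362880
= 110

P(11,2) = 110


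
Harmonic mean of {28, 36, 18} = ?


Sum of reciprocals = 1/28 + 1/36 + 1/18 = 0.119048
HM = 3/0.119048 = 25.2000

HM = 25.2000


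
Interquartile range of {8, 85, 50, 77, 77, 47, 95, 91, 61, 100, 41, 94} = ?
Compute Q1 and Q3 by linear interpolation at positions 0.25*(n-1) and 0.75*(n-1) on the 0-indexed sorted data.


Sorted: 8, 41, 47, 50, 61, 77, 77, 85, 91, 94, 95, 100
Q1 (25th %ile) = 49.2500
Q3 (75th %ile) = 91.7500
IQR = 91.7500 - 49.2500 = 42.5000

IQR = 42.5000


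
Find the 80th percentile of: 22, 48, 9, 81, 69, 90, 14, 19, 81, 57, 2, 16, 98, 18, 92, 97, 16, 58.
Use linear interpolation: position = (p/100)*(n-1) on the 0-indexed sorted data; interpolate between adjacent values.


Sorted: 2, 9, 14, 16, 16, 18, 19, 22, 48, 57, 58, 69, 81, 81, 90, 92, 97, 98
n = 18
Index = 80/100 * 17 = 13.6000
Lower = data[13] = 81, Upper = data[14] = 90
P80 = 81 + 0.6000*(9) = 86.4000

P80 = 86.4000


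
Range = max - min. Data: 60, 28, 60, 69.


Max = 69, Min = 28
Range = 69 - 28 = 41

Range = 41


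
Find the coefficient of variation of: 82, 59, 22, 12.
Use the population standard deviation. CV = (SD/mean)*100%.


Mean = 43.7500
SD = 28.1813
CV = (28.1813/43.7500)*100 = 64.4145%

CV = 64.4145%


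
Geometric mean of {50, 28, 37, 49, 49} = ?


Product = 50 × 28 × 37 × 49 × 49 = 124371800
GM = 124371800^(1/5) = 41.5857

GM = 41.5857


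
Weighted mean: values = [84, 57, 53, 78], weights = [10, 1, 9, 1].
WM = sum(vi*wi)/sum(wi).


Numerator = 84*10 + 57*1 + 53*9 + 78*1 = 1452
Denominator = 10 + 1 + 9 + 1 = 21
WM = 1452/21 = 69.1429

WM = 69.1429


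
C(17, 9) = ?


C(17,9) = 17!/(9! × 8!)
= 355687428096000/(362880 × 40320)
= 24310

C(17,9) = 24310


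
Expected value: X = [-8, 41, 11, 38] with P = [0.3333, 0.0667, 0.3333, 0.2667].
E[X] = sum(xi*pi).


E[X] = -8*0.3333 + 41*0.0667 + 11*0.3333 + 38*0.2667
= -2.6664 + 2.7347 + 3.6663 + 10.1346
= 13.8692

E[X] = 13.8692


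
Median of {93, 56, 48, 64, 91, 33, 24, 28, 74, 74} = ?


Sorted: 24, 28, 33, 48, 56, 64, 74, 74, 91, 93
n = 10 (even)
Middle values: 56 and 64
Median = (56+64)/2 = 60.0000

Median = 60.0000


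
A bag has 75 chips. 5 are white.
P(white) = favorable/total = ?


P = 5/75 = 0.0667

P = 0.0667


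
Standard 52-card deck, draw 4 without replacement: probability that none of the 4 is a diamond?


P(no diamonds) = (39/52) × (38/51) × (37/50) × (36/49)
= 0.3038

P = 0.3038


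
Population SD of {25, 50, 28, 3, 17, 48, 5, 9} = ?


Mean = 23.1250
Variance = 292.3594
SD = sqrt(292.3594) = 17.0985

SD = 17.0985


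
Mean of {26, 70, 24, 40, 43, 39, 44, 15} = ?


Sum = 26 + 70 + 24 + 40 + 43 + 39 + 44 + 15 = 301
n = 8
Mean = 301/8 = 37.6250

Mean = 37.6250


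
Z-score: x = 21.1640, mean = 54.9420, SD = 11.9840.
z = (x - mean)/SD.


z = (21.1640 - 54.9420)/11.9840
= -33.7780/11.9840
= -2.8186

z = -2.8186


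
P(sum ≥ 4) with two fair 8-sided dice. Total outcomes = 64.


Total outcomes = 8×8 = 64
Favorable (sum ≥ 4): 61
P = 61/64 = 0.9531

P = 0.9531


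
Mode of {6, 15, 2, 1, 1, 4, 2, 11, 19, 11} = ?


Frequencies: 1:2, 2:2, 4:1, 6:1, 11:2, 15:1, 19:1
Max frequency = 2
Mode = 1, 2, 11

Mode = 1, 2, 11


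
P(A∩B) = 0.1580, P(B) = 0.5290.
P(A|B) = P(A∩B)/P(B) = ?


P(A|B) = 0.1580/0.5290 = 0.2987

P(A|B) = 0.2987


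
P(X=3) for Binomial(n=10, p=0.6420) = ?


C(10,3) = 120
p^3 = 0.264609
(1-p)^7 = 0.000754
P = 120 * 0.264609 * 0.000754 = 0.0239

P(X=3) = 0.0239


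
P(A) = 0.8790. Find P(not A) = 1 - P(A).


P(not A) = 1 - 0.8790 = 0.1210

P(not A) = 0.1210


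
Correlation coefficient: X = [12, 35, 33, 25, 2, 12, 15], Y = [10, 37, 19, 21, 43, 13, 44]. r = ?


Mean X = 19.1429, Mean Y = 26.7143
SD X = 11.281193, SD Y = 13.252647
Cov = -15.816327
r = -15.816327/(11.281193*13.252647) = -0.1058

r = -0.1058


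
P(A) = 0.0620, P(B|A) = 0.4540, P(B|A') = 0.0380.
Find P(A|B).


P(B) = P(B|A)*P(A) + P(B|A')*P(A')
= 0.4540*0.0620 + 0.0380*0.9380
= 0.028148 + 0.035644 = 0.063792
P(A|B) = 0.028148/0.063792 = 0.4412

P(A|B) = 0.4412


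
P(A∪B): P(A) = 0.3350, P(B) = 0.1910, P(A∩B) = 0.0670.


P(A∪B) = 0.3350 + 0.1910 - 0.0670
= 0.5260 - 0.0670
= 0.4590

P(A∪B) = 0.4590


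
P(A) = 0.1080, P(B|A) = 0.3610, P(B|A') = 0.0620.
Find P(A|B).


P(B) = P(B|A)*P(A) + P(B|A')*P(A')
= 0.3610*0.1080 + 0.0620*0.8920
= 0.038988 + 0.055304 = 0.094292
P(A|B) = 0.038988/0.094292 = 0.4135

P(A|B) = 0.4135


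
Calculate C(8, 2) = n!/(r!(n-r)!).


C(8,2) = 8!/(2! × 6!)
= 40320/(2 × 720)
= 28

C(8,2) = 28


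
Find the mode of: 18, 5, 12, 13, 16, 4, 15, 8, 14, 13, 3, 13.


Frequencies: 3:1, 4:1, 5:1, 8:1, 12:1, 13:3, 14:1, 15:1, 16:1, 18:1
Max frequency = 3
Mode = 13

Mode = 13


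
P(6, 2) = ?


P(6,2) = 6!/4!
= 720/24
= 30

P(6,2) = 30


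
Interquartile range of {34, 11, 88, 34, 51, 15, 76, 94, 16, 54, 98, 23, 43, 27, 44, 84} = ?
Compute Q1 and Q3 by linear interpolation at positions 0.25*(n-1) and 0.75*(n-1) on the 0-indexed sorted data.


Sorted: 11, 15, 16, 23, 27, 34, 34, 43, 44, 51, 54, 76, 84, 88, 94, 98
Q1 (25th %ile) = 26.0000
Q3 (75th %ile) = 78.0000
IQR = 78.0000 - 26.0000 = 52.0000

IQR = 52.0000


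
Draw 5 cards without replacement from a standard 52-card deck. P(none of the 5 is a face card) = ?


P(no face cards) = (40/52) × (39/51) × (38/50) × (37/49) × (36/48)
= 0.2532

P = 0.2532


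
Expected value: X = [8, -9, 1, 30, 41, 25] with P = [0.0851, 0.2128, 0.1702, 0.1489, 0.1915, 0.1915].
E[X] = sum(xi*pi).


E[X] = 8*0.0851 - 9*0.2128 + 1*0.1702 + 30*0.1489 + 41*0.1915 + 25*0.1915
= 0.6808 - 1.9152 + 0.1702 + 4.4670 + 7.8515 + 4.7875
= 16.0418

E[X] = 16.0418


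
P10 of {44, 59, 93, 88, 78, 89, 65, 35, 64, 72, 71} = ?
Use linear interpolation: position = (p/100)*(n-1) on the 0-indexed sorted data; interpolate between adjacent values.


Sorted: 35, 44, 59, 64, 65, 71, 72, 78, 88, 89, 93
n = 11
Index = 10/100 * 10 = 1.0000
Lower = data[1] = 44, Upper = data[2] = 59
P10 = 44 + 0*(15) = 44.0000

P10 = 44.0000


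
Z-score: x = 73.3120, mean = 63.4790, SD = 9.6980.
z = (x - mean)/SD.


z = (73.3120 - 63.4790)/9.6980
= 9.8330/9.6980
= 1.0139

z = 1.0139


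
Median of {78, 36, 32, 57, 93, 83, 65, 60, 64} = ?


Sorted: 32, 36, 57, 60, 64, 65, 78, 83, 93
n = 9 (odd)
Middle value = 64

Median = 64


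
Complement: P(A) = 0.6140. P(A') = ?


P(not A) = 1 - 0.6140 = 0.3860

P(not A) = 0.3860


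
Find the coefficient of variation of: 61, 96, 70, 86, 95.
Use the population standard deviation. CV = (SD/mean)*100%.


Mean = 81.6000
SD = 13.8939
CV = (13.8939/81.6000)*100 = 17.0268%

CV = 17.0268%


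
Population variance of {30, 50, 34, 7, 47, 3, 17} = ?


Mean = 26.8571
Squared deviations: 9.8776, 535.5918, 51.0204, 394.3061, 405.7347, 569.1633, 97.1633
Sum = 2062.8571
Variance = 2062.8571/7 = 294.6939

Variance = 294.6939


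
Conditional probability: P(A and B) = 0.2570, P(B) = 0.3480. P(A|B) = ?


P(A|B) = 0.2570/0.3480 = 0.7385

P(A|B) = 0.7385


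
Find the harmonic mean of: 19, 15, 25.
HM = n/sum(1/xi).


Sum of reciprocals = 1/19 + 1/15 + 1/25 = 0.159298
HM = 3/0.159298 = 18.8326

HM = 18.8326


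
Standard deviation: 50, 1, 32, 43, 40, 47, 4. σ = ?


Mean = 31.0000
Variance = 353.1429
SD = sqrt(353.1429) = 18.7921

SD = 18.7921


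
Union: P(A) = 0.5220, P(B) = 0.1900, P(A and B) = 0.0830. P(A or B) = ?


P(A∪B) = 0.5220 + 0.1900 - 0.0830
= 0.7120 - 0.0830
= 0.6290

P(A∪B) = 0.6290


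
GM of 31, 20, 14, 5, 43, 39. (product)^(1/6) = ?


Product = 31 × 20 × 14 × 5 × 43 × 39 = 72781800
GM = 72781800^(1/6) = 20.4332

GM = 20.4332


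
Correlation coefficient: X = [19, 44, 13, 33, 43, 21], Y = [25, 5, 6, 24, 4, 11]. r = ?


Mean X = 28.8333, Mean Y = 12.5000
SD X = 11.950128, SD Y = 8.770215
Cov = -32.416667
r = -32.416667/(11.950128*8.770215) = -0.3093

r = -0.3093


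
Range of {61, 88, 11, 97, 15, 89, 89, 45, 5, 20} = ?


Max = 97, Min = 5
Range = 97 - 5 = 92

Range = 92


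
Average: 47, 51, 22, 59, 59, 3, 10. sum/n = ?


Sum = 47 + 51 + 22 + 59 + 59 + 3 + 10 = 251
n = 7
Mean = 251/7 = 35.8571

Mean = 35.8571


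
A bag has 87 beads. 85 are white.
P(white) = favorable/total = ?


P = 85/87 = 0.9770

P = 0.9770


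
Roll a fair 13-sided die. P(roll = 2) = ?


Favorable outcomes (roll = 2): 1
Total outcomes = 13
P = 1/13 = 0.0769

P = 0.0769


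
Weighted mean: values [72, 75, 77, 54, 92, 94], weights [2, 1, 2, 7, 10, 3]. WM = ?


Numerator = 72*2 + 75*1 + 77*2 + 54*7 + 92*10 + 94*3 = 1953
Denominator = 2 + 1 + 2 + 7 + 10 + 3 = 25
WM = 1953/25 = 78.1200

WM = 78.1200


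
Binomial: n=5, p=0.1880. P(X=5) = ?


C(5,5) = 1
p^5 = 0.000235
(1-p)^0 = 1.000000
P = 1 * 0.000235 * 1.000000 = 0.0002

P(X=5) = 0.0002


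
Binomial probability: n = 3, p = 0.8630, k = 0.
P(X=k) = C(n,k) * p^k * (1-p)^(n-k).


C(3,0) = 1
p^0 = 1.000000
(1-p)^3 = 0.002571
P = 1 * 1.000000 * 0.002571 = 0.0026

P(X=0) = 0.0026


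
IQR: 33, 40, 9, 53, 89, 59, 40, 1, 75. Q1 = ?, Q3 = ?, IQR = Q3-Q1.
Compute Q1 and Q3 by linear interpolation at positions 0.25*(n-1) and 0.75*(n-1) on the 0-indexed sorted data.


Sorted: 1, 9, 33, 40, 40, 53, 59, 75, 89
Q1 (25th %ile) = 33.0000
Q3 (75th %ile) = 59.0000
IQR = 59.0000 - 33.0000 = 26.0000

IQR = 26.0000


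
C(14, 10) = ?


C(14,10) = 14!/(10! × 4!)
= 87178291200/(3628800 × 24)
= 1001

C(14,10) = 1001


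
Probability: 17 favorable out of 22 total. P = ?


P = 17/22 = 0.7727

P = 0.7727


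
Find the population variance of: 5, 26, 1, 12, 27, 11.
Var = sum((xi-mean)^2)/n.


Mean = 13.6667
Squared deviations: 75.1111, 152.1111, 160.4444, 2.7778, 177.7778, 7.1111
Sum = 575.3333
Variance = 575.3333/6 = 95.8889

Variance = 95.8889


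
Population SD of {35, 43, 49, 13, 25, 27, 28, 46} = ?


Mean = 33.2500
Variance = 131.6875
SD = sqrt(131.6875) = 11.4755

SD = 11.4755


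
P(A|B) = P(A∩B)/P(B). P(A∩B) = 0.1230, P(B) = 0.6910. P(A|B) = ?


P(A|B) = 0.1230/0.6910 = 0.1780

P(A|B) = 0.1780


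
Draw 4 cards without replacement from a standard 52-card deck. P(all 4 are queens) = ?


P(all queens) = (4/52) × (3/51) × (2/50) × (1/49)
= 3.6938e-06

P = 3.6938e-06


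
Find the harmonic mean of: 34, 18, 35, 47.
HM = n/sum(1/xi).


Sum of reciprocals = 1/34 + 1/18 + 1/35 + 1/47 = 0.134815
HM = 4/0.134815 = 29.6702

HM = 29.6702


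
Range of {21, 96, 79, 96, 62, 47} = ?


Max = 96, Min = 21
Range = 96 - 21 = 75

Range = 75


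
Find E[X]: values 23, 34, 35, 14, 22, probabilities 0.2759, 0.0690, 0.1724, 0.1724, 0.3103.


E[X] = 23*0.2759 + 34*0.0690 + 35*0.1724 + 14*0.1724 + 22*0.3103
= 6.3457 + 2.3460 + 6.0340 + 2.4136 + 6.8266
= 23.9659

E[X] = 23.9659


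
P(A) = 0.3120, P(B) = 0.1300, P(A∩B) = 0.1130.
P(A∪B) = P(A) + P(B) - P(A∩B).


P(A∪B) = 0.3120 + 0.1300 - 0.1130
= 0.4420 - 0.1130
= 0.3290

P(A∪B) = 0.3290


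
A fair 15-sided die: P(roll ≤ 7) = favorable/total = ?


Favorable outcomes (roll ≤ 7): 7
Total outcomes = 15
P = 7/15 = 0.4667

P = 0.4667


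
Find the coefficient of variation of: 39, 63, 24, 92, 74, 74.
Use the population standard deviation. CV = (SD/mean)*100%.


Mean = 61.0000
SD = 22.9347
CV = (22.9347/61.0000)*100 = 37.5979%

CV = 37.5979%


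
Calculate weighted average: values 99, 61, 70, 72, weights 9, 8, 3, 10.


Numerator = 99*9 + 61*8 + 70*3 + 72*10 = 2309
Denominator = 9 + 8 + 3 + 10 = 30
WM = 2309/30 = 76.9667

WM = 76.9667


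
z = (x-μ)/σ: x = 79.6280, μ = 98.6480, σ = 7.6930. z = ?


z = (79.6280 - 98.6480)/7.6930
= -19.0200/7.6930
= -2.4724

z = -2.4724


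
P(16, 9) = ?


P(16,9) = 16!/7!
= 20922789888000/5040
= 4151347200

P(16,9) = 4151347200


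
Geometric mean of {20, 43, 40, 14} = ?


Product = 20 × 43 × 40 × 14 = 481600
GM = 481600^(1/4) = 26.3434

GM = 26.3434


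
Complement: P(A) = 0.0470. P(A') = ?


P(not A) = 1 - 0.0470 = 0.9530

P(not A) = 0.9530


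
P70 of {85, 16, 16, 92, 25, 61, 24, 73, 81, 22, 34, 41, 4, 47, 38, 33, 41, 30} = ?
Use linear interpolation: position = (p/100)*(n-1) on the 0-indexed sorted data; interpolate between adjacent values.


Sorted: 4, 16, 16, 22, 24, 25, 30, 33, 34, 38, 41, 41, 47, 61, 73, 81, 85, 92
n = 18
Index = 70/100 * 17 = 11.9000
Lower = data[11] = 41, Upper = data[12] = 47
P70 = 41 + 0.9000*(6) = 46.4000

P70 = 46.4000


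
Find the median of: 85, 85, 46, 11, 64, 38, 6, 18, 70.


Sorted: 6, 11, 18, 38, 46, 64, 70, 85, 85
n = 9 (odd)
Middle value = 46

Median = 46


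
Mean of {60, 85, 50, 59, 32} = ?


Sum = 60 + 85 + 50 + 59 + 32 = 286
n = 5
Mean = 286/5 = 57.2000

Mean = 57.2000


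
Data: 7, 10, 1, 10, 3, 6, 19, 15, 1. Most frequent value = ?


Frequencies: 1:2, 3:1, 6:1, 7:1, 10:2, 15:1, 19:1
Max frequency = 2
Mode = 1, 10

Mode = 1, 10


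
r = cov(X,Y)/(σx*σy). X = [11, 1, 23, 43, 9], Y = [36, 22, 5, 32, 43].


Mean X = 17.4000, Mean Y = 27.6000
SD X = 14.609586, SD Y = 13.184840
Cov = -21.040000
r = -21.040000/(14.609586*13.184840) = -0.1092

r = -0.1092


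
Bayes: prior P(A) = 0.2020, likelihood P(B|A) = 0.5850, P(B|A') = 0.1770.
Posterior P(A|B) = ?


P(B) = P(B|A)*P(A) + P(B|A')*P(A')
= 0.5850*0.2020 + 0.1770*0.7980
= 0.118170 + 0.141246 = 0.259416
P(A|B) = 0.118170/0.259416 = 0.4555

P(A|B) = 0.4555


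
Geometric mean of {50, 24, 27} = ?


Product = 50 × 24 × 27 = 32400
GM = 32400^(1/3) = 31.8798

GM = 31.8798


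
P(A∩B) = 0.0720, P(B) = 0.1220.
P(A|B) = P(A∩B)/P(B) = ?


P(A|B) = 0.0720/0.1220 = 0.5902

P(A|B) = 0.5902


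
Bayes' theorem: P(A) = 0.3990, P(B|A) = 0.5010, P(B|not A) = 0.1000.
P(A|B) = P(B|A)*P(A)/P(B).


P(B) = P(B|A)*P(A) + P(B|A')*P(A')
= 0.5010*0.3990 + 0.1000*0.6010
= 0.199899 + 0.060100 = 0.259999
P(A|B) = 0.199899/0.259999 = 0.7688

P(A|B) = 0.7688


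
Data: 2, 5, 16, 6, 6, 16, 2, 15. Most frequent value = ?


Frequencies: 2:2, 5:1, 6:2, 15:1, 16:2
Max frequency = 2
Mode = 2, 6, 16

Mode = 2, 6, 16


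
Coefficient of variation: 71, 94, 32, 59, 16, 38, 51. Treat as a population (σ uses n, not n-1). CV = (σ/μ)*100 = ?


Mean = 51.5714
SD = 24.1001
CV = (24.1001/51.5714)*100 = 46.7316%

CV = 46.7316%


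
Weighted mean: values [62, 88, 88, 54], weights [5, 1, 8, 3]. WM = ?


Numerator = 62*5 + 88*1 + 88*8 + 54*3 = 1264
Denominator = 5 + 1 + 8 + 3 = 17
WM = 1264/17 = 74.3529

WM = 74.3529


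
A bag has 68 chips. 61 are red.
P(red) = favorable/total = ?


P = 61/68 = 0.8971

P = 0.8971


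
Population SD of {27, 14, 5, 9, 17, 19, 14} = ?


Mean = 15.0000
Variance = 43.1429
SD = sqrt(43.1429) = 6.5683

SD = 6.5683


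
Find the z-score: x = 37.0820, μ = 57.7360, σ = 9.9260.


z = (37.0820 - 57.7360)/9.9260
= -20.6540/9.9260
= -2.0808

z = -2.0808


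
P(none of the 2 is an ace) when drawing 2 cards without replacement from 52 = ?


P(no aces) = (48/52) × (47/51)
= 0.8507

P = 0.8507


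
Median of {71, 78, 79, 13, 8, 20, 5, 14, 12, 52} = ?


Sorted: 5, 8, 12, 13, 14, 20, 52, 71, 78, 79
n = 10 (even)
Middle values: 14 and 20
Median = (14+20)/2 = 17.0000

Median = 17.0000


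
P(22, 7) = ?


P(22,7) = 22!/15!
= 1124000727777607680000/1307674368000
= 859541760

P(22,7) = 859541760


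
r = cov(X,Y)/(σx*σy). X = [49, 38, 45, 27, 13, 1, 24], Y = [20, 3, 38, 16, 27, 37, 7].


Mean X = 28.1429, Mean Y = 21.1429
SD X = 16.039492, SD Y = 12.687773
Cov = -53.306122
r = -53.306122/(16.039492*12.687773) = -0.2619

r = -0.2619


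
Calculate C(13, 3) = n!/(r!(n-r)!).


C(13,3) = 13!/(3! × 10!)
= 6227020800/(6 × 3628800)
= 286

C(13,3) = 286


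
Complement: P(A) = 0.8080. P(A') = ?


P(not A) = 1 - 0.8080 = 0.1920

P(not A) = 0.1920


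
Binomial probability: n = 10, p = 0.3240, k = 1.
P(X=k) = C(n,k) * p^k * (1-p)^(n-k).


C(10,1) = 10
p^1 = 0.324000
(1-p)^9 = 0.029480
P = 10 * 0.324000 * 0.029480 = 0.0955

P(X=1) = 0.0955


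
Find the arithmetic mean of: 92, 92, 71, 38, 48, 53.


Sum = 92 + 92 + 71 + 38 + 48 + 53 = 394
n = 6
Mean = 394/6 = 65.6667

Mean = 65.6667


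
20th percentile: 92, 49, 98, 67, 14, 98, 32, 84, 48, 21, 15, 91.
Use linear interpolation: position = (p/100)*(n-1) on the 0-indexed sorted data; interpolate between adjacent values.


Sorted: 14, 15, 21, 32, 48, 49, 67, 84, 91, 92, 98, 98
n = 12
Index = 20/100 * 11 = 2.2000
Lower = data[2] = 21, Upper = data[3] = 32
P20 = 21 + 0.2000*(11) = 23.2000

P20 = 23.2000


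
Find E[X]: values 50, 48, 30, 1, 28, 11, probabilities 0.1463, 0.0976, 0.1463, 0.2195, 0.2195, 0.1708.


E[X] = 50*0.1463 + 48*0.0976 + 30*0.1463 + 1*0.2195 + 28*0.2195 + 11*0.1708
= 7.3150 + 4.6848 + 4.3890 + 0.2195 + 6.1460 + 1.8788
= 24.6331

E[X] = 24.6331


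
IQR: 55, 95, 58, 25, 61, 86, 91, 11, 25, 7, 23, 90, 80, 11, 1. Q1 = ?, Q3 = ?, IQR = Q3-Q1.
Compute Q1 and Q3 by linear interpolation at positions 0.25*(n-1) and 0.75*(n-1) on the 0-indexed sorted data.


Sorted: 1, 7, 11, 11, 23, 25, 25, 55, 58, 61, 80, 86, 90, 91, 95
Q1 (25th %ile) = 17.0000
Q3 (75th %ile) = 83.0000
IQR = 83.0000 - 17.0000 = 66.0000

IQR = 66.0000


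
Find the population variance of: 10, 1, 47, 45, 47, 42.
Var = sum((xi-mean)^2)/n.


Mean = 32.0000
Squared deviations: 484.0000, 961.0000, 225.0000, 169.0000, 225.0000, 100.0000
Sum = 2164.0000
Variance = 2164.0000/6 = 360.6667

Variance = 360.6667


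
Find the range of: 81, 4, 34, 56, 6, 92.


Max = 92, Min = 4
Range = 92 - 4 = 88

Range = 88


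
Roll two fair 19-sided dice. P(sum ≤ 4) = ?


Total outcomes = 19×19 = 361
Favorable (sum ≤ 4): 6
P = 6/361 = 0.0166

P = 0.0166


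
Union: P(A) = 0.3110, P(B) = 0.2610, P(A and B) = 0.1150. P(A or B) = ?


P(A∪B) = 0.3110 + 0.2610 - 0.1150
= 0.5720 - 0.1150
= 0.4570

P(A∪B) = 0.4570


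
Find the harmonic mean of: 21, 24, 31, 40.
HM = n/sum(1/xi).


Sum of reciprocals = 1/21 + 1/24 + 1/31 + 1/40 = 0.146544
HM = 4/0.146544 = 27.2956

HM = 27.2956


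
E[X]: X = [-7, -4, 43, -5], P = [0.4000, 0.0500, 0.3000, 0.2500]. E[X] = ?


E[X] = -7*0.4000 - 4*0.0500 + 43*0.3000 - 5*0.2500
= -2.8000 - 0.2000 + 12.9000 - 1.2500
= 8.6500

E[X] = 8.6500


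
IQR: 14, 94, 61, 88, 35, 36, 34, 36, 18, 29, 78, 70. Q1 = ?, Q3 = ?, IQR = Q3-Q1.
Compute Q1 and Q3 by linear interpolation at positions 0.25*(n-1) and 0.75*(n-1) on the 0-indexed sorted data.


Sorted: 14, 18, 29, 34, 35, 36, 36, 61, 70, 78, 88, 94
Q1 (25th %ile) = 32.7500
Q3 (75th %ile) = 72.0000
IQR = 72.0000 - 32.7500 = 39.2500

IQR = 39.2500


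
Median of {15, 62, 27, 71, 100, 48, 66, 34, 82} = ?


Sorted: 15, 27, 34, 48, 62, 66, 71, 82, 100
n = 9 (odd)
Middle value = 62

Median = 62


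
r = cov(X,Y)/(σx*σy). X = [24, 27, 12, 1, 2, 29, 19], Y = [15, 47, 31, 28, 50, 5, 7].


Mean X = 16.2857, Mean Y = 26.1429
SD X = 10.686631, SD Y = 16.770966
Cov = -81.897959
r = -81.897959/(10.686631*16.770966) = -0.4570

r = -0.4570


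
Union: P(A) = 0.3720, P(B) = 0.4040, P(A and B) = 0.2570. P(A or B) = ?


P(A∪B) = 0.3720 + 0.4040 - 0.2570
= 0.7760 - 0.2570
= 0.5190

P(A∪B) = 0.5190


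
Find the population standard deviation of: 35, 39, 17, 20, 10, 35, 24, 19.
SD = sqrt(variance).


Mean = 24.8750
Variance = 93.3594
SD = sqrt(93.3594) = 9.6623

SD = 9.6623


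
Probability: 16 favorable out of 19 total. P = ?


P = 16/19 = 0.8421

P = 0.8421


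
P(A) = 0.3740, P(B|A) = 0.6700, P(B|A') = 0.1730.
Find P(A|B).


P(B) = P(B|A)*P(A) + P(B|A')*P(A')
= 0.6700*0.3740 + 0.1730*0.6260
= 0.250580 + 0.108298 = 0.358878
P(A|B) = 0.250580/0.358878 = 0.6982

P(A|B) = 0.6982


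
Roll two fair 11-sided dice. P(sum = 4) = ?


Total outcomes = 11×11 = 121
Favorable (sum = 4): 3
P = 3/121 = 0.0248

P = 0.0248


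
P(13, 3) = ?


P(13,3) = 13!/10!
= 6227020800/3628800
= 1716

P(13,3) = 1716


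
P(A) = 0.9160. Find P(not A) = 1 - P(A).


P(not A) = 1 - 0.9160 = 0.0840

P(not A) = 0.0840


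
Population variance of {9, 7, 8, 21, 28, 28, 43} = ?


Mean = 20.5714
Squared deviations: 133.8980, 184.1837, 158.0408, 0.1837, 55.1837, 55.1837, 503.0408
Sum = 1089.7143
Variance = 1089.7143/7 = 155.6735

Variance = 155.6735


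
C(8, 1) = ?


C(8,1) = 8!/(1! × 7!)
= 40320/(1 × 5040)
= 8

C(8,1) = 8


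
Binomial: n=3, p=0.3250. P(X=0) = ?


C(3,0) = 1
p^0 = 1.000000
(1-p)^3 = 0.307547
P = 1 * 1.000000 * 0.307547 = 0.3075

P(X=0) = 0.3075


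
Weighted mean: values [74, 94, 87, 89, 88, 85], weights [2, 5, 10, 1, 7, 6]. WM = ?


Numerator = 74*2 + 94*5 + 87*10 + 89*1 + 88*7 + 85*6 = 2703
Denominator = 2 + 5 + 10 + 1 + 7 + 6 = 31
WM = 2703/31 = 87.1935

WM = 87.1935


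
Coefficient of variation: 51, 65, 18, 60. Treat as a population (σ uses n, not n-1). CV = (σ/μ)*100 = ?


Mean = 48.5000
SD = 18.3098
CV = (18.3098/48.5000)*100 = 37.7522%

CV = 37.7522%


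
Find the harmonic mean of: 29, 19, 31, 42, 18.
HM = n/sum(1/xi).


Sum of reciprocals = 1/29 + 1/19 + 1/31 + 1/42 + 1/18 = 0.198737
HM = 5/0.198737 = 25.1588

HM = 25.1588


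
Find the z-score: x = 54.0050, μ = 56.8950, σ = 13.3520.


z = (54.0050 - 56.8950)/13.3520
= -2.8900/13.3520
= -0.2164

z = -0.2164


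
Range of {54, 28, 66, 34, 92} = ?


Max = 92, Min = 28
Range = 92 - 28 = 64

Range = 64


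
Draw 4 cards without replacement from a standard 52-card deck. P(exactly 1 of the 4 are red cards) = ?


Hypergeometric: P(X=1) = C(26,1)·C(26,3) / C(52,4)
= 26 × 2600 / 270725
= 67600/270725 = 0.2497

P = 0.2497


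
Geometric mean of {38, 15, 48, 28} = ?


Product = 38 × 15 × 48 × 28 = 766080
GM = 766080^(1/4) = 29.5848

GM = 29.5848


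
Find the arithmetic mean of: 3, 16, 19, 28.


Sum = 3 + 16 + 19 + 28 = 66
n = 4
Mean = 66/4 = 16.5000

Mean = 16.5000


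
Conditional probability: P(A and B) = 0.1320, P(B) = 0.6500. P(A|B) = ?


P(A|B) = 0.1320/0.6500 = 0.2031

P(A|B) = 0.2031


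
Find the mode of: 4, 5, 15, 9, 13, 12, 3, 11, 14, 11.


Frequencies: 3:1, 4:1, 5:1, 9:1, 11:2, 12:1, 13:1, 14:1, 15:1
Max frequency = 2
Mode = 11

Mode = 11


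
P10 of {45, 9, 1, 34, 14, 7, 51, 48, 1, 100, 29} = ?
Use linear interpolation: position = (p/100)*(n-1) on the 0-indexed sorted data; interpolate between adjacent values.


Sorted: 1, 1, 7, 9, 14, 29, 34, 45, 48, 51, 100
n = 11
Index = 10/100 * 10 = 1.0000
Lower = data[1] = 1, Upper = data[2] = 7
P10 = 1 + 0*(6) = 1.0000

P10 = 1.0000


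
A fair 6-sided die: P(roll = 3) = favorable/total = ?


Favorable outcomes (roll = 3): 1
Total outcomes = 6
P = 1/6 = 0.1667

P = 0.1667


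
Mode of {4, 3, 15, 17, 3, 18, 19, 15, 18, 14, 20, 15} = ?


Frequencies: 3:2, 4:1, 14:1, 15:3, 17:1, 18:2, 19:1, 20:1
Max frequency = 3
Mode = 15

Mode = 15


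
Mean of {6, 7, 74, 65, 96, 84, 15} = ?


Sum = 6 + 7 + 74 + 65 + 96 + 84 + 15 = 347
n = 7
Mean = 347/7 = 49.5714

Mean = 49.5714


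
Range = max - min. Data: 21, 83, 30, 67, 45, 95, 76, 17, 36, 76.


Max = 95, Min = 17
Range = 95 - 17 = 78

Range = 78


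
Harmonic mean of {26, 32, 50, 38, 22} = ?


Sum of reciprocals = 1/26 + 1/32 + 1/50 + 1/38 + 1/22 = 0.161482
HM = 5/0.161482 = 30.9632

HM = 30.9632


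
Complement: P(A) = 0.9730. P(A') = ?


P(not A) = 1 - 0.9730 = 0.0270

P(not A) = 0.0270


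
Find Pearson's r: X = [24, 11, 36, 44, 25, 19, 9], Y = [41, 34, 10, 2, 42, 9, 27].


Mean X = 24.0000, Mean Y = 23.5714
SD X = 11.735173, SD Y = 15.239583
Cov = -98.571429
r = -98.571429/(11.735173*15.239583) = -0.5512

r = -0.5512


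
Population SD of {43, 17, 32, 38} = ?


Mean = 32.5000
Variance = 95.2500
SD = sqrt(95.2500) = 9.7596

SD = 9.7596


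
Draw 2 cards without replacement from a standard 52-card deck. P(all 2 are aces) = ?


P(all aces) = (4/52) × (3/51)
= 0.0045

P = 0.0045


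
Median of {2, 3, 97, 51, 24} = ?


Sorted: 2, 3, 24, 51, 97
n = 5 (odd)
Middle value = 24

Median = 24


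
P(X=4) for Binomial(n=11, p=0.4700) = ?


C(11,4) = 330
p^4 = 0.048797
(1-p)^7 = 0.011747
P = 330 * 0.048797 * 0.011747 = 0.1892

P(X=4) = 0.1892


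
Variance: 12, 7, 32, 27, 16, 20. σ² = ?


Mean = 19.0000
Squared deviations: 49.0000, 144.0000, 169.0000, 64.0000, 9.0000, 1.0000
Sum = 436.0000
Variance = 436.0000/6 = 72.6667

Variance = 72.6667


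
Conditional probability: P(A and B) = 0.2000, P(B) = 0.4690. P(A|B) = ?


P(A|B) = 0.2000/0.4690 = 0.4264

P(A|B) = 0.4264
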